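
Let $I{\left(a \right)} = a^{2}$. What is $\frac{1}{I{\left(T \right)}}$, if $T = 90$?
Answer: $\frac{1}{8100} \approx 0.00012346$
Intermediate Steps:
$\frac{1}{I{\left(T \right)}} = \frac{1}{90^{2}} = \frac{1}{8100}$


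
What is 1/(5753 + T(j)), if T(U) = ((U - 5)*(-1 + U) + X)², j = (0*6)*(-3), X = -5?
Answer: 1/5753 ≈ 0.00017382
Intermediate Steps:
j = 0 (j = 0*(-3) = 0)
T(U) = (-5 + (-1 + U)*(-5 + U))² (T(U) = ((U - 5)*(-1 + U) - 5)² = ((-5 + U)*(-1 + U) - 5)² = ((-1 + U)*(-5 + U) - 5)² = (-5 + (-1 + U)*(-5 + U))²)
1/(5753 + T(j)) = 1/(5753 + 0²*(-6 + 0)²) = 1/(5753 + 0*(-6)²) = 1/(5753 + 0*36) = 1/(5753 + 0) = 1/5753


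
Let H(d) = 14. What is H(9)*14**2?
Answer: 2744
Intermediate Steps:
H(9)*14**2 = 14*14**2 = 14*196 = 2744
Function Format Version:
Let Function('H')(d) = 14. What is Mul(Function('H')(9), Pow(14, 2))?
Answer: 2744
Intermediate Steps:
Mul(Function('H')(9), Pow(14, 2)) = Mul(14, Pow(14, 2)) = Mul(14, 196) = 2744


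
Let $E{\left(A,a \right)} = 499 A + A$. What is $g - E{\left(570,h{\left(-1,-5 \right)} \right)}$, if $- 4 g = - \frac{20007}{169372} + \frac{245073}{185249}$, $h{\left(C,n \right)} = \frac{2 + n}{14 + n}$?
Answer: $- \frac{35768670538147413}{125503974512} \approx -2.85 \cdot 10^{5}$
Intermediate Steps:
$h{\left(C,n \right)} = \frac{2 + n}{14 + n}$
$E{\left(A,a \right)} = 500 A$
$g = - \frac{37802227413}{125503974512}$ ($g = - \frac{- \frac{20007}{169372} + \frac{245073}{185249}}{4} = \left(- \frac{1}{4}\right) \frac{37802227413}{31375993628} = - \frac{37802227413}{125503974512} \approx -0.3012$)
$g - E{\left(570,h{\left(-1,-5 \right)} \right)} = - \frac{37802227413}{125503974512} - 500 \cdot 570 = - \frac{37802227413}{125503974512} - 285000 = - \frac{35768670538147413}{125503974512}$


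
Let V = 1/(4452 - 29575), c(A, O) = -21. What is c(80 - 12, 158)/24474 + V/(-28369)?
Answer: -4988992551/5814323969146 ≈ -0.00085805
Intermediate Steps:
V = -1/25123 (V = 1/(-25123) = -1/25123 ≈ -3.9804e-5)
c(80 - 12, 158)/24474 + V/(-28369) = -21/24474 - 1/25123/(-28369) = -21*1/24474 - 1/25123*(-1/28369) = -7/8158 + 1/712714387 = -4988992551/5814323969146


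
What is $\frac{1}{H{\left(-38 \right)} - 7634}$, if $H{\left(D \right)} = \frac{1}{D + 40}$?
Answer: $- \frac{2}{15267} \approx -0.000131$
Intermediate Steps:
$H{\left(D \right)} = \frac{1}{40 + D}$
$\frac{1}{H{\left(-38 \right)} - 7634} = \frac{1}{\frac{1}{40 - 38} - 7634} = \frac{1}{\frac{1}{2} - 7634} = \frac{1}{- \frac{15267}{2}} = - \frac{2}{15267}$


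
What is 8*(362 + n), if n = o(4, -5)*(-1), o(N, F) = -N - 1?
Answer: 2936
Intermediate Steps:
o(N, F) = -1 - N
n = 5 (n = (-1 - 1*4)*(-1) = (-1 - 4)*(-1) = -5*(-1) = 5)
8*(362 + n) = 8*(362 + 5) = 8*367 = 2936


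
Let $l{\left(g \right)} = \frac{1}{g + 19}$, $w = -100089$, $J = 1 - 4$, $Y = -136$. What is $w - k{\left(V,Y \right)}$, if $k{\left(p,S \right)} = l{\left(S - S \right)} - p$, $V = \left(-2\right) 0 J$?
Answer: $- \frac{1901692}{19} \approx -1.0009 \cdot 10^{5}$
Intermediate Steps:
$J = -3$ ($J = 1 - 4 = -3$)
$V = 0$ ($V = \left(-2\right) 0 \left(-3\right) = 0 \left(-3\right) = 0$)
$l{\left(g \right)} = \frac{1}{19 + g}$
$k{\left(p,S \right)} = \frac{1}{19} - p$ ($k{\left(p,S \right)} = \frac{1}{19 + \left(S - S\right)} - p = \frac{1}{19 + 0} - p = \frac{1}{19} - p$)
$w - k{\left(V,Y \right)} = -100089 - \left(\frac{1}{19} - 0\right) = -100089 - \left(\frac{1}{19} + 0\right) = -100089 - \frac{1}{19} = - \frac{1901692}{19}$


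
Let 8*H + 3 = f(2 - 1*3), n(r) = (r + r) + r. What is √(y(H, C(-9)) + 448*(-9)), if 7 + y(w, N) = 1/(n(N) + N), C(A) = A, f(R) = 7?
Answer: I*√145405/6 ≈ 63.553*I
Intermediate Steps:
n(r) = 3*r (n(r) = 2*r + r = 3*r)
H = ½ (H = -3/8 + (⅛)*7 = -3/8 + 7/8 = ½ ≈ 0.50000)
y(w, N) = -7 + 1/(4*N) (y(w, N) = -7 + 1/(3*N + N) = -7 + 1/(4*N))
√(y(H, C(-9)) + 448*(-9)) = √((-7 + (¼)/(-9)) + 448*(-9)) = √((-7 + (¼)*(-⅑)) - 4032) = √((-7 - 1/36) - 4032) = √(-253/36 - 4032) = √(-145405/36) = I*√145405/6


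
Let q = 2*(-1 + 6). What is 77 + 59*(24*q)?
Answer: 14237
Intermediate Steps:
q = 10 (q = 2*5 = 10)
77 + 59*(24*q) = 77 + 59*(24*10) = 77 + 59*240 = 77 + 14160 = 14237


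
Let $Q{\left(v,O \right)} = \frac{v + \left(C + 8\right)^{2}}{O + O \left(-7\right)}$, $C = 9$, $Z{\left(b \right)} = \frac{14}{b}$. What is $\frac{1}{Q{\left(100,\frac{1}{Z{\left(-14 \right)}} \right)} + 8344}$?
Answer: $\frac{6}{50453} \approx 0.00011892$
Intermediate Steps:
$Q{\left(v,O \right)} = - \frac{289 + v}{6 O}$ ($Q{\left(v,O \right)} = \frac{v + \left(9 + 8\right)^{2}}{O + O \left(-7\right)} = \frac{v + 17^{2}}{O - 7 O} = \frac{v + 289}{\left(-6\right) O} = \left(289 + v\right) \left(- \frac{1}{6 O}\right) = - \frac{289 + v}{6 O}$)
$\frac{1}{Q{\left(100,\frac{1}{Z{\left(-14 \right)}} \right)} + 8344} = \frac{1}{\frac{-289 - 100}{6 \frac{1}{14 \frac{1}{-14}}} + 8344} = \frac{1}{\frac{-289 - 100}{6 \frac{1}{14 \left(- \frac{1}{14}\right)}} + 8344} = \frac{1}{\frac{1}{6} \frac{1}{\frac{1}{-1}} \left(-389\right) + 8344} = \frac{1}{\frac{1}{6} \frac{1}{-1} \left(-389\right) + 8344} = \frac{1}{\frac{1}{6} \left(-1\right) \left(-389\right) + 8344} = \frac{1}{\frac{389}{6} + 8344} = \frac{1}{\frac{50453}{6}} = \frac{6}{50453}$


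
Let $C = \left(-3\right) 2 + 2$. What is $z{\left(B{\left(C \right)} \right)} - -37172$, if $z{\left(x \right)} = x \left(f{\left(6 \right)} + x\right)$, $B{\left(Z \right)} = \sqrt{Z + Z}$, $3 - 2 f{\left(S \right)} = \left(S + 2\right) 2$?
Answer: $37164 - 13 i \sqrt{2} \approx 37164.0 - 18.385 i$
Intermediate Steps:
$C = -4$ ($C = -6 + 2 = -4$)
$f{\left(S \right)} = - \frac{1}{2} - S$ ($f{\left(S \right)} = \frac{3}{2} - \frac{\left(S + 2\right) 2}{2} = \frac{3}{2} - \frac{\left(2 + S\right) 2}{2} = \frac{3}{2} - \frac{4 + 2 S}{2} = \frac{3}{2} - \left(2 + S\right) = - \frac{1}{2} - S$)
$B{\left(Z \right)} = \sqrt{2} \sqrt{Z}$ ($B{\left(Z \right)} = \sqrt{2 Z} = \sqrt{2} \sqrt{Z}$)
$z{\left(x \right)} = x \left(- \frac{13}{2} + x\right)$ ($z{\left(x \right)} = x \left(\left(- \frac{1}{2} - 6\right) + x\right) = x \left(- \frac{13}{2} + x\right)$)
$z{\left(B{\left(C \right)} \right)} - -37172 = \frac{\sqrt{2} \sqrt{-4} \left(-13 + 2 \sqrt{2} \sqrt{-4}\right)}{2} - -37172 = \frac{\sqrt{2} \cdot 2 i \left(-13 + 2 \sqrt{2} \cdot 2 i\right)}{2} + 37172 = \frac{2 i \sqrt{2} \left(-13 + 2 \cdot 2 i \sqrt{2}\right)}{2} + 37172 = \frac{2 i \sqrt{2} \left(-13 + 4 i \sqrt{2}\right)}{2} + 37172 = i \sqrt{2} \left(-13 + 4 i \sqrt{2}\right) + 37172 = 37172 + i \sqrt{2} \left(-13 + 4 i \sqrt{2}\right)$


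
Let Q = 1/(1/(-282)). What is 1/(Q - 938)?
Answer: -1/1220 ≈ -0.00081967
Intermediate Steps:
Q = -282 (Q = 1/(-1/282) = -282)
1/(Q - 938) = 1/(-282 - 938) = 1/(-1220) = -1/1220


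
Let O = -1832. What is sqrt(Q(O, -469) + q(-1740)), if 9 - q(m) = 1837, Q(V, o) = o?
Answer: I*sqrt(2297) ≈ 47.927*I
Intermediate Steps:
q(m) = -1828 (q(m) = 9 - 1*1837 = 9 - 1837 = -1828)
sqrt(Q(O, -469) + q(-1740)) = sqrt(-469 - 1828) = sqrt(-2297) = I*sqrt(2297)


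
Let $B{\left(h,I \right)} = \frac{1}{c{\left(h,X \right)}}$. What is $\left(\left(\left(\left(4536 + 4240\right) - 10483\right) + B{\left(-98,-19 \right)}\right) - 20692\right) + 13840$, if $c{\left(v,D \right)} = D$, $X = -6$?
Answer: $- \frac{51355}{6} \approx -8559.2$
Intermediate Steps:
$B{\left(h,I \right)} = - \frac{1}{6}$ ($B{\left(h,I \right)} = \frac{1}{-6} = - \frac{1}{6}$)
$\left(\left(\left(\left(4536 + 4240\right) - 10483\right) + B{\left(-98,-19 \right)}\right) - 20692\right) + 13840 = \left(\left(\left(\left(4536 + 4240\right) - 10483\right) - \frac{1}{6}\right) - 20692\right) + 13840 = \left(\left(\left(8776 - 10483\right) - \frac{1}{6}\right) - 20692\right) + 13840 = \left(\left(-1707 - \frac{1}{6}\right) - 20692\right) + 13840 = \left(- \frac{10243}{6} - 20692\right) + 13840 = - \frac{134395}{6} + 13840 = - \frac{51355}{6}$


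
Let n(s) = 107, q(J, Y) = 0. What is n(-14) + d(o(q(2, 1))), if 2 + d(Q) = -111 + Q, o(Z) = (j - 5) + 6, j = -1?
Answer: -6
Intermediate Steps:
o(Z) = 0 (o(Z) = (-1 - 5) + 6 = -6 + 6 = 0)
d(Q) = -113 + Q (d(Q) = -2 + (-111 + Q) = -113 + Q)
n(-14) + d(o(q(2, 1))) = 107 + (-113 + 0) = 107 - 113 = -6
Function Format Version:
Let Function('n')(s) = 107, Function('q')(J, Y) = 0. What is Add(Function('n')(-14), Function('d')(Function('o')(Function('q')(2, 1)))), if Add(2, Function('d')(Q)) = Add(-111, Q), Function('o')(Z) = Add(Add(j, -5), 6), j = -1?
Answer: -6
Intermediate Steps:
Function('o')(Z) = 0 (Function('o')(Z) = Add(Add(-1, -5), 6) = Add(-6, 6) = 0)
Function('d')(Q) = Add(-113, Q) (Function('d')(Q) = Add(-2, Add(-111, Q)) = Add(-113, Q))
Add(Function('n')(-14), Function('d')(Function('o')(Function('q')(2, 1)))) = Add(107, Add(-113, 0)) = Add(107, -113) = -6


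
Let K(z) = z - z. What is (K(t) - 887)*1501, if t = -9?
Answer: -1331387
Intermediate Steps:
K(z) = 0
(K(t) - 887)*1501 = (0 - 887)*1501 = -887*1501 = -1331387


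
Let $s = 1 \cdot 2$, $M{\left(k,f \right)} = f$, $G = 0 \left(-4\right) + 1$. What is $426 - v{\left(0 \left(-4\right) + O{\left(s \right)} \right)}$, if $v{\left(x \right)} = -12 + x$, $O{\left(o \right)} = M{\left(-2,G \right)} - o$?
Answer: $439$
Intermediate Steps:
$G = 1$ ($G = 0 + 1 = 1$)
$s = 2$
$O{\left(o \right)} = 1 - o$
$426 - v{\left(0 \left(-4\right) + O{\left(s \right)} \right)} = 426 - \left(-12 + \left(0 \left(-4\right) + \left(1 - 2\right)\right)\right) = 426 - \left(-12 + \left(0 + \left(1 - 2\right)\right)\right) = 426 - \left(-12 + \left(0 - 1\right)\right) = 426 - \left(-12 - 1\right) = 426 - -13 = 426 + 13 = 439$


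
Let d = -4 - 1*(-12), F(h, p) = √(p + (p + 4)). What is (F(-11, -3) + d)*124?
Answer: 992 + 124*I*√2 ≈ 992.0 + 175.36*I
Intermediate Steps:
F(h, p) = √(4 + 2*p) (F(h, p) = √(p + (4 + p)) = √(4 + 2*p))
d = 8 (d = -4 + 12 = 8)
(F(-11, -3) + d)*124 = (√(4 + 2*(-3)) + 8)*124 = (√(4 - 6) + 8)*124 = (√(-2) + 8)*124 = (I*√2 + 8)*124 = (8 + I*√2)*124 = 992 + 124*I*√2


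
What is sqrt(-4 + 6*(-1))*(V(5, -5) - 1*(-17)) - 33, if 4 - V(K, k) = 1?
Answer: -33 + 20*I*sqrt(10) ≈ -33.0 + 63.246*I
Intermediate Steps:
V(K, k) = 3 (V(K, k) = 4 - 1*1 = 4 - 1 = 3)
sqrt(-4 + 6*(-1))*(V(5, -5) - 1*(-17)) - 33 = sqrt(-4 + 6*(-1))*(3 - 1*(-17)) - 33 = sqrt(-4 - 6)*(3 + 17) - 33 = sqrt(-10)*20 - 33 = (I*sqrt(10))*20 - 33 = 20*I*sqrt(10) - 33 = -33 + 20*I*sqrt(10)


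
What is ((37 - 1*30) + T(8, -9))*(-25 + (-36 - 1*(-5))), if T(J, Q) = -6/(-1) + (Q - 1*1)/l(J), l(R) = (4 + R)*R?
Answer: -4333/6 ≈ -722.17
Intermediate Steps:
l(R) = R*(4 + R)
T(J, Q) = 6 + (-1 + Q)/(J*(4 + J)) (T(J, Q) = -6/(-1) + (Q - 1*1)/((J*(4 + J))) = -6*(-1) + (Q - 1)*(1/(J*(4 + J))) = 6 + (-1 + Q)*(1/(J*(4 + J))) = 6 + (-1 + Q)/(J*(4 + J)))
((37 - 1*30) + T(8, -9))*(-25 + (-36 - 1*(-5))) = ((37 - 1*30) + (-1 - 9 + 6*8*(4 + 8))/(8*(4 + 8)))*(-25 + (-36 - 1*(-5))) = ((37 - 30) + (1/8)*(-1 - 9 + 6*8*12)/12)*(-25 + (-36 + 5)) = (7 + (1/8)*(1/12)*(-1 - 9 + 576))*(-25 - 31) = (7 + (1/8)*(1/12)*566)*(-56) = (7 + 283/48)*(-56) = (619/48)*(-56) = -4333/6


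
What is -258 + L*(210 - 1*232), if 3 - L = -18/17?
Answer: -5904/17 ≈ -347.29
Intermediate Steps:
L = 69/17 (L = 3 - (-18)/17 = 3 - 1*(-18/17) = 3 + 18/17 = 69/17 ≈ 4.0588)
-258 + L*(210 - 1*232) = -258 + 69*(210 - 1*232)/17 = -258 + 69*(210 - 232)/17 = -258 + (69/17)*(-22) = -258 - 1518/17 = -5904/17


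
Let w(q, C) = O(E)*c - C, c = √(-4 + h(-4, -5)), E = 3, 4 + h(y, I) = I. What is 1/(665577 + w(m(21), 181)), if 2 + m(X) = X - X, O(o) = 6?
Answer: 166349/110687959321 - 3*I*√13/221375918642 ≈ 1.5029e-6 - 4.8861e-11*I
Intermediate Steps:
h(y, I) = -4 + I
m(X) = -2 (m(X) = -2 + (X - X) = -2 + 0 = -2)
c = I*√13 (c = √(-4 + (-4 - 5)) = √(-4 - 9) = √(-13) = I*√13 ≈ 3.6056*I)
w(q, C) = -C + 6*I*√13 (w(q, C) = 6*(I*√13) - C = 6*I*√13 - C = -C + 6*I*√13)
1/(665577 + w(m(21), 181)) = 1/(665577 + (-1*181 + 6*I*√13)) = 1/(665577 + (-181 + 6*I*√13)) = 1/(665396 + 6*I*√13)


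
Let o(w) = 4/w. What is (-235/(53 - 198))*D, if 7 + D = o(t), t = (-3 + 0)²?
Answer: -2773/261 ≈ -10.625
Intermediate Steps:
t = 9 (t = (-3)² = 9)
D = -59/9 (D = -7 + 4/9 = -59/9 ≈ -6.5556)
(-235/(53 - 198))*D = -235/(53 - 198)*(-59/9) = -235/(-145)*(-59/9) = -235*(-1/145)*(-59/9) = (47/29)*(-59/9) = -2773/261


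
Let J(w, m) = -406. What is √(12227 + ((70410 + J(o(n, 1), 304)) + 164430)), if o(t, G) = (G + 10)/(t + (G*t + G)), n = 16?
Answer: √246661 ≈ 496.65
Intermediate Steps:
o(t, G) = (10 + G)/(G + t + G*t) (o(t, G) = (10 + G)/(t + (G + G*t)) = (10 + G)/(G + t + G*t))
√(12227 + ((70410 + J(o(n, 1), 304)) + 164430)) = √(12227 + ((70410 - 406) + 164430)) = √(12227 + (70004 + 164430)) = √(12227 + 234434) = √246661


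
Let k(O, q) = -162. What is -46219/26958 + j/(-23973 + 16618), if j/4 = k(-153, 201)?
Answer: -322471961/198276090 ≈ -1.6264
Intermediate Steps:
j = -648 (j = 4*(-162) = -648)
-46219/26958 + j/(-23973 + 16618) = -46219/26958 - 648/(-23973 + 16618) = -46219*1/26958 - 648/(-7355) = -46219/26958 - 648*(-1/7355) = -46219/26958 + 648/7355 = -322471961/198276090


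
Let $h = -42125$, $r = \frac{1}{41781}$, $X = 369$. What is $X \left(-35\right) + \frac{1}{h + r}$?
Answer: $- \frac{22730718060741}{1760024624} \approx -12915.0$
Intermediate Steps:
$r = \frac{1}{41781} \approx 2.3934 \cdot 10^{-5}$
$X \left(-35\right) + \frac{1}{h + r} = 369 \left(-35\right) + \frac{1}{-42125 + \frac{1}{41781}} = -12915 + \frac{1}{- \frac{1760024624}{41781}} = -12915 - \frac{41781}{1760024624} = - \frac{22730718060741}{1760024624}$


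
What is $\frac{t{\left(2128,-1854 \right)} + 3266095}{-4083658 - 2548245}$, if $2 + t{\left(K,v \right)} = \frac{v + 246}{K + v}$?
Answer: $- \frac{447453937}{908570711} \approx -0.49248$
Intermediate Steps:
$t{\left(K,v \right)} = -2 + \frac{246 + v}{K + v}$ ($t{\left(K,v \right)} = -2 + \frac{v + 246}{K + v} = -2 + \frac{246 + v}{K + v}$)
$\frac{t{\left(2128,-1854 \right)} + 3266095}{-4083658 - 2548245} = \frac{\frac{246 - -1854 - 4256}{2128 - 1854} + 3266095}{-4083658 - 2548245} = \frac{\frac{246 + 1854 - 4256}{274} + 3266095}{-6631903} = \left(\frac{1}{274} \left(-2156\right) + 3266095\right) \left(- \frac{1}{6631903}\right) = \left(- \frac{1078}{137} + 3266095\right) \left(- \frac{1}{6631903}\right) = \frac{447453937}{137} \left(- \frac{1}{6631903}\right) = - \frac{447453937}{908570711}$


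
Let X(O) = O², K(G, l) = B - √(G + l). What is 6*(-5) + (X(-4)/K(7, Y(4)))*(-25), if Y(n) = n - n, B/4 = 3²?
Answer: -53070/1289 - 400*√7/1289 ≈ -41.992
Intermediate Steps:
B = 36 (B = 4*3² = 4*9 = 36)
Y(n) = 0
K(G, l) = 36 - √(G + l)
6*(-5) + (X(-4)/K(7, Y(4)))*(-25) = 6*(-5) + ((-4)²/(36 - √(7 + 0)))*(-25) = -30 + (16/(36 - √7))*(-25) = -30 - 400/(36 - √7)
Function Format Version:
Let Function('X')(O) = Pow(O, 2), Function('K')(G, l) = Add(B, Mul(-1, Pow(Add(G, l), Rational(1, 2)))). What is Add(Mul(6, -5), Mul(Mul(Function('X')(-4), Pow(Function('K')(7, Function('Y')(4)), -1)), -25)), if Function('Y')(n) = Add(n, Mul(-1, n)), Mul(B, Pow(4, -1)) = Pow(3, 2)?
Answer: Add(Rational(-53070, 1289), Mul(Rational(-400, 1289), Pow(7, Rational(1, 2)))) ≈ -41.992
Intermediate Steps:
B = 36 (B = Mul(4, Pow(3, 2)) = Mul(4, 9) = 36)
Function('Y')(n) = 0
Function('K')(G, l) = Add(36, Mul(-1, Pow(Add(G, l), Rational(1, 2))))
Add(Mul(6, -5), Mul(Mul(Function('X')(-4), Pow(Function('K')(7, Function('Y')(4)), -1)), -25)) = Add(Mul(6, -5), Mul(Mul(Pow(-4, 2), Pow(Add(36, Mul(-1, Pow(Add(7, 0), Rational(1, 2)))), -1)), -25)) = Add(-30, Mul(Mul(16, Pow(Add(36, Mul(-1, Pow(7, Rational(1, 2)))), -1)), -25)) = Add(-30, Mul(-400, Pow(Add(36, Mul(-1, Pow(7, Rational(1, 2)))), -1)))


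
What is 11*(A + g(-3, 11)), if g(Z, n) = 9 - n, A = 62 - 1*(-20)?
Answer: 880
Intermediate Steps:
A = 82 (A = 62 + 20 = 82)
11*(A + g(-3, 11)) = 11*(82 + (9 - 1*11)) = 11*(82 + (9 - 11)) = 11*(82 - 2) = 11*80 = 880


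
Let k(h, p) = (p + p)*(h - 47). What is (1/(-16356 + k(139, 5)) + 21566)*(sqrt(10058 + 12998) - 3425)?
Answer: -1140157754375/15436 + 332892775*sqrt(1441)/3859 ≈ -7.0589e+7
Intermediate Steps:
k(h, p) = 2*p*(-47 + h) (k(h, p) = (2*p)*(-47 + h) = 2*p*(-47 + h))
(1/(-16356 + k(139, 5)) + 21566)*(sqrt(10058 + 12998) - 3425) = (1/(-16356 + 2*5*(-47 + 139)) + 21566)*(sqrt(10058 + 12998) - 3425) = (1/(-16356 + 2*5*92) + 21566)*(sqrt(23056) - 3425) = (1/(-16356 + 920) + 21566)*(4*sqrt(1441) - 3425) = (1/(-15436) + 21566)*(-3425 + 4*sqrt(1441)) = (-1/15436 + 21566)*(-3425 + 4*sqrt(1441)) = 332892775*(-3425 + 4*sqrt(1441))/15436 = -1140157754375/15436 + 332892775*sqrt(1441)/3859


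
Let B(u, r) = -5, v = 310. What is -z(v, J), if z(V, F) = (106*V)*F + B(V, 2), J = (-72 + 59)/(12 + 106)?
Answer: 213885/59 ≈ 3625.2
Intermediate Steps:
J = -13/118 ≈ -0.11017
z(V, F) = -5 + 106*F*V (z(V, F) = (106*V)*F - 5 = 106*F*V - 5 = -5 + 106*F*V)
-z(v, J) = -(-5 + 106*(-13/118)*310) = -(-5 - 213590/59) = -1*(-213885/59) = 213885/59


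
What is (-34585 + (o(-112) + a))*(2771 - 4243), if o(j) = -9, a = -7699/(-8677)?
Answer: 441842054208/8677 ≈ 5.0921e+7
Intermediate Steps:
a = 7699/8677 (a = -7699*(-1/8677) = 7699/8677 ≈ 0.88729)
(-34585 + (o(-112) + a))*(2771 - 4243) = (-34585 + (-9 + 7699/8677))*(2771 - 4243) = (-34585 - 70394/8677)*(-1472) = -300164439/8677*(-1472) = 441842054208/8677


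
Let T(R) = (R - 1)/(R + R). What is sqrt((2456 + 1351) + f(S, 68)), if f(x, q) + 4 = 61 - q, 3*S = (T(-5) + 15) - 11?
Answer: 2*sqrt(949) ≈ 61.612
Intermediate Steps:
T(R) = (-1 + R)/(2*R) (T(R) = (-1 + R)/((2*R)) = (-1 + R)*(1/(2*R)) = (-1 + R)/(2*R))
S = 23/15 (S = (((1/2)*(-1 - 5)/(-5) + 15) - 11)/3 = (((1/2)*(-1/5)*(-6) + 15) - 11)/3 = ((3/5 + 15) - 11)/3 = (78/5 - 11)/3 = (1/3)*(23/5) = 23/15 ≈ 1.5333)
f(x, q) = 57 - q (f(x, q) = -4 + (61 - q) = 57 - q)
sqrt((2456 + 1351) + f(S, 68)) = sqrt((2456 + 1351) + (57 - 1*68)) = sqrt(3807 + (57 - 68)) = sqrt(3807 - 11) = sqrt(3796) = 2*sqrt(949)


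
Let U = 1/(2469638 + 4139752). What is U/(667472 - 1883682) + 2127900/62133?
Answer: 5701641526100649289/166483431054660900 ≈ 34.247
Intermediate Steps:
U = 1/6609390 ≈ 1.5130e-7
U/(667472 - 1883682) + 2127900/62133 = 1/(6609390*(667472 - 1883682)) + 2127900/62133 = (1/6609390)/(-1216210) + 2127900*(1/62133) = (1/6609390)*(-1/1216210) + 709300/20711 = -1/8038406211900 + 709300/20711 = 5701641526100649289/166483431054660900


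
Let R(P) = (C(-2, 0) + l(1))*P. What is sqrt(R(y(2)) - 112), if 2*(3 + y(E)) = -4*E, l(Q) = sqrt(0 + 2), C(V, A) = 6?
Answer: sqrt(-154 - 7*sqrt(2)) ≈ 12.802*I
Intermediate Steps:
l(Q) = sqrt(2)
y(E) = -3 - 2*E (y(E) = -3 + (-4*E)/2 = -3 - 2*E)
R(P) = P*(6 + sqrt(2)) (R(P) = (6 + sqrt(2))*P = P*(6 + sqrt(2)))
sqrt(R(y(2)) - 112) = sqrt((-3 - 2*2)*(6 + sqrt(2)) - 112) = sqrt((-3 - 4)*(6 + sqrt(2)) - 112) = sqrt(-7*(6 + sqrt(2)) - 112) = sqrt((-42 - 7*sqrt(2)) - 112) = sqrt(-154 - 7*sqrt(2))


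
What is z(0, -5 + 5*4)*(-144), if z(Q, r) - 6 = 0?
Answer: -864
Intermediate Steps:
z(Q, r) = 6 (z(Q, r) = 6 + 0 = 6)
z(0, -5 + 5*4)*(-144) = 6*(-144) = -864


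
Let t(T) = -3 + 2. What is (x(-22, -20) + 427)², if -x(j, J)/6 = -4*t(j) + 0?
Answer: 162409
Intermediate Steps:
t(T) = -1
x(j, J) = -24 (x(j, J) = -6*(-4*(-1) + 0) = -6*(4 + 0) = -6*4 = -24)
(x(-22, -20) + 427)² = (-24 + 427)² = 403² = 162409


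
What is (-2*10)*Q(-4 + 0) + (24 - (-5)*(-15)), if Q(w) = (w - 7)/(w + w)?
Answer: -157/2 ≈ -78.500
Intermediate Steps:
Q(w) = (-7 + w)/(2*w) (Q(w) = (-7 + w)/((2*w)) = (-7 + w)*(1/(2*w)) = (-7 + w)/(2*w))
(-2*10)*Q(-4 + 0) + (24 - (-5)*(-15)) = (-2*10)*((-7 + (-4 + 0))/(2*(-4 + 0))) + (24 - (-5)*(-15)) = -10*(-7 - 4)/(-4) + (24 - 1*75) = -10*(-1)*(-11)/4 + (24 - 75) = -20*11/8 - 51 = -55/2 - 51 = -157/2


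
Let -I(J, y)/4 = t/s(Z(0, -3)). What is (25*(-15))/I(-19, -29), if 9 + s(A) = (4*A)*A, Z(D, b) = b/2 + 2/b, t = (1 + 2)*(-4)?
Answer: -1375/18 ≈ -76.389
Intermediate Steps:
t = -12 (t = 3*(-4) = -12)
Z(D, b) = b/2 + 2/b (Z(D, b) = b*(½) + 2/b = b/2 + 2/b)
s(A) = -9 + 4*A² (s(A) = -9 + (4*A)*A = -9 + 4*A²)
I(J, y) = 54/11 (I(J, y) = -(-48)/(-9 + 4*((½)*(-3) + 2/(-3))²) = -(-48)/(-9 + 4*(-3/2 + 2*(-⅓))²) = -(-48)/(-9 + 4*(-3/2 - ⅔)²) = -(-48)/(-9 + 4*(-13/6)²) = -(-48)/(-9 + 4*(169/36)) = -(-48)/(-9 + 169/9) = -(-48)/88/9 = -(-48)*9/88 = -4*(-27/22) = 54/11)
(25*(-15))/I(-19, -29) = (25*(-15))/(54/11) = -375*11/54 = -1375/18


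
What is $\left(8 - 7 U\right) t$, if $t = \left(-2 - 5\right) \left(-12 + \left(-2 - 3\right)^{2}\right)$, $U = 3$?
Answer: $1183$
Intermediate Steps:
$t = -91$ ($t = \left(-2 - 5\right) \left(-12 + \left(-5\right)^{2}\right) = - 7 \left(-12 + 25\right) = \left(-7\right) 13 = -91$)
$\left(8 - 7 U\right) t = \left(8 - 21\right) \left(-91\right) = \left(-13\right) \left(-91\right) = 1183$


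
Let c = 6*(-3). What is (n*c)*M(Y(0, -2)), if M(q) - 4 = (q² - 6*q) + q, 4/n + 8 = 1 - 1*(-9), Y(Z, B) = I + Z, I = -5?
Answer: -1944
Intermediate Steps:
Y(Z, B) = -5 + Z
n = 2 (n = 4/(-8 + (1 - 1*(-9))) = 4/(-8 + (1 + 9)) = 4/(-8 + 10) = 4/2 = 4*(½) = 2)
c = -18
M(q) = 4 + q² - 5*q (M(q) = 4 + ((q² - 6*q) + q) = 4 + (q² - 5*q) = 4 + q² - 5*q)
(n*c)*M(Y(0, -2)) = (2*(-18))*(4 + (-5 + 0)² - 5*(-5 + 0)) = -36*(4 + (-5)² - 5*(-5)) = -36*(4 + 25 + 25) = -36*54 = -1944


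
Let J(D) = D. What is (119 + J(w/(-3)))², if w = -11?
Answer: 135424/9 ≈ 15047.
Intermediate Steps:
(119 + J(w/(-3)))² = (119 - 11/(-3))² = (119 - 11*(-⅓))² = (119 + 11/3)² = (368/3)² = 135424/9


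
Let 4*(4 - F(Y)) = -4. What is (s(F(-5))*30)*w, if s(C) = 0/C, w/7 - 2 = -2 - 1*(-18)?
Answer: 0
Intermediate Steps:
w = 126 (w = 14 + 7*(-2 - 1*(-18)) = 14 + 7*(-2 + 18) = 14 + 7*16 = 14 + 112 = 126)
F(Y) = 5 (F(Y) = 4 - ¼*(-4) = 4 + 1 = 5)
s(C) = 0
(s(F(-5))*30)*w = (0*30)*126 = 0*126 = 0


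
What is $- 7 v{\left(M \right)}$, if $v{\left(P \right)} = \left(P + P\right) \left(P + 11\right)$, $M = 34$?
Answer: $-21420$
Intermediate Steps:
$v{\left(P \right)} = 2 P \left(11 + P\right)$
$- 7 v{\left(M \right)} = - 7 \cdot 2 \cdot 34 \left(11 + 34\right) = - 7 \cdot 2 \cdot 34 \cdot 45 = \left(-7\right) 3060 = -21420$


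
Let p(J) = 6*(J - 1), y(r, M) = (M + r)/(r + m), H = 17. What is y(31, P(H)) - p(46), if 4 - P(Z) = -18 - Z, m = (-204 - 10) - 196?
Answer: -102400/379 ≈ -270.18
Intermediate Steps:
m = -410 (m = -214 - 196 = -410)
P(Z) = 22 + Z (P(Z) = 4 - (-18 - Z) = 4 + (18 + Z) = 22 + Z)
y(r, M) = (M + r)/(-410 + r) (y(r, M) = (M + r)/(r - 410) = (M + r)/(-410 + r))
p(J) = -6 + 6*J (p(J) = 6*(-1 + J) = -6 + 6*J)
y(31, P(H)) - p(46) = ((22 + 17) + 31)/(-410 + 31) - (-6 + 6*46) = (39 + 31)/(-379) - (-6 + 276) = -1/379*70 - 1*270 = -70/379 - 270 = -102400/379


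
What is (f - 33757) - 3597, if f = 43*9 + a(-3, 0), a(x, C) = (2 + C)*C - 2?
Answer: -36969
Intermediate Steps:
a(x, C) = -2 + C*(2 + C) (a(x, C) = C*(2 + C) - 2 = -2 + C*(2 + C))
f = 385 (f = 43*9 + (-2 + 0**2 + 2*0) = 387 + (-2 + 0 + 0) = 387 - 2 = 385)
(f - 33757) - 3597 = (385 - 33757) - 3597 = -33372 - 3597 = -36969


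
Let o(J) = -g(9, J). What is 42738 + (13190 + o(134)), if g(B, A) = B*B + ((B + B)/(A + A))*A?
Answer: 55838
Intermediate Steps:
g(B, A) = B + B**2 (g(B, A) = B**2 + ((2*B)/((2*A)))*A = B**2 + ((2*B)*(1/(2*A)))*A = B**2 + (B/A)*A = B**2 + B = B + B**2)
o(J) = -90 (o(J) = -9*(1 + 9) = -9*10 = -1*90 = -90)
42738 + (13190 + o(134)) = 42738 + (13190 - 90) = 42738 + 13100 = 55838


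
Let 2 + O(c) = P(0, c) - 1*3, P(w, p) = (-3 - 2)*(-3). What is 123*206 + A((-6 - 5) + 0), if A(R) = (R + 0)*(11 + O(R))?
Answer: 25107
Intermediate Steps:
P(w, p) = 15 (P(w, p) = -5*(-3) = 15)
O(c) = 10 (O(c) = -2 + (15 - 1*3) = -2 + (15 - 3) = -2 + 12 = 10)
A(R) = 21*R (A(R) = (R + 0)*(11 + 10) = R*21 = 21*R)
123*206 + A((-6 - 5) + 0) = 123*206 + 21*((-6 - 5) + 0) = 25338 + 21*(-11 + 0) = 25338 + 21*(-11) = 25338 - 231 = 25107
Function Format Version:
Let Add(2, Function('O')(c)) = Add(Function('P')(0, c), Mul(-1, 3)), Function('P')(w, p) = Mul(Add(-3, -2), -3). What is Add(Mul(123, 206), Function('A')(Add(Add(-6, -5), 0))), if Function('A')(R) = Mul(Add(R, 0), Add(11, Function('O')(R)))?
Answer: 25107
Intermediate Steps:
Function('P')(w, p) = 15 (Function('P')(w, p) = Mul(-5, -3) = 15)
Function('O')(c) = 10 (Function('O')(c) = Add(-2, Add(15, Mul(-1, 3))) = Add(-2, Add(15, -3)) = Add(-2, 12) = 10)
Function('A')(R) = Mul(21, R) (Function('A')(R) = Mul(Add(R, 0), Add(11, 10)) = Mul(R, 21) = Mul(21, R))
Add(Mul(123, 206), Function('A')(Add(Add(-6, -5), 0))) = Add(Mul(123, 206), Mul(21, Add(Add(-6, -5), 0))) = Add(25338, Mul(21, Add(-11, 0))) = Add(25338, Mul(21, -11)) = Add(25338, -231) = 25107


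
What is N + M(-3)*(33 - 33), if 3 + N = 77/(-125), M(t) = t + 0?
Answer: -452/125 ≈ -3.6160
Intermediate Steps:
M(t) = t
N = -452/125 (N = -3 + 77/(-125) = -3 + 77*(-1/125) = -3 - 77/125 = -452/125 ≈ -3.6160)
N + M(-3)*(33 - 33) = -452/125 - 3*(33 - 33) = -452/125 - 3*0 = -452/125 + 0 = -452/125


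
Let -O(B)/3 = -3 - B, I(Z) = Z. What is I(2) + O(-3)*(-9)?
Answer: 2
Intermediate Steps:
O(B) = 9 + 3*B (O(B) = -3*(-3 - B) = 9 + 3*B)
I(2) + O(-3)*(-9) = 2 + (9 + 3*(-3))*(-9) = 2 + (9 - 9)*(-9) = 2 + 0*(-9) = 2 + 0 = 2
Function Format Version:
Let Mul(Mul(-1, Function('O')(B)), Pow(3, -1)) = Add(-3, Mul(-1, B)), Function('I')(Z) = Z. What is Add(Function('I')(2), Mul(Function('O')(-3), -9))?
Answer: 2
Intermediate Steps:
Function('O')(B) = Add(9, Mul(3, B)) (Function('O')(B) = Mul(-3, Add(-3, Mul(-1, B))) = Add(9, Mul(3, B)))
Add(Function('I')(2), Mul(Function('O')(-3), -9)) = Add(2, Mul(Add(9, Mul(3, -3)), -9)) = Add(2, Mul(Add(9, -9), -9)) = Add(2, Mul(0, -9)) = Add(2, 0) = 2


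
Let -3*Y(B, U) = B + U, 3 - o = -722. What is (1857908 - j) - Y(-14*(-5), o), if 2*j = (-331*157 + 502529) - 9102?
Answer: 1637443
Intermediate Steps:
o = 725 (o = 3 - 1*(-722) = 3 + 722 = 725)
j = 220730 (j = ((-331*157 + 502529) - 9102)/2 = ((-51967 + 502529) - 9102)/2 = (450562 - 9102)/2 = (1/2)*441460 = 220730)
Y(B, U) = -B/3 - U/3 (Y(B, U) = -(B + U)/3 = -B/3 - U/3)
(1857908 - j) - Y(-14*(-5), o) = (1857908 - 1*220730) - (-(-14)*(-5)/3 - 1/3*725) = (1857908 - 220730) - (-1/3*70 - 725/3) = 1637178 - (-70/3 - 725/3) = 1637178 - 1*(-265) = 1637178 + 265 = 1637443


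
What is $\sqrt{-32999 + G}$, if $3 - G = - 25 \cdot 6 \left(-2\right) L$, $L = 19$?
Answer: $2 i \sqrt{9674} \approx 196.71 i$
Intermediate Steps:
$G = -5697$ ($G = 3 - - 25 \cdot 6 \left(-2\right) 19 = 3 - \left(-25\right) \left(-12\right) 19 = 3 - 300 \cdot 19 = 3 - 5700 = -5697$)
$\sqrt{-32999 + G} = \sqrt{-32999 - 5697} = \sqrt{-38696} = 2 i \sqrt{9674}$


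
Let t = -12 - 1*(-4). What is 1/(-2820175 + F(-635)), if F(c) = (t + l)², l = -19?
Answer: -1/2819446 ≈ -3.5468e-7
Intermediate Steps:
t = -8 (t = -12 + 4 = -8)
F(c) = 729 (F(c) = (-8 - 19)² = (-27)² = 729)
1/(-2820175 + F(-635)) = 1/(-2820175 + 729) = 1/(-2819446) = -1/2819446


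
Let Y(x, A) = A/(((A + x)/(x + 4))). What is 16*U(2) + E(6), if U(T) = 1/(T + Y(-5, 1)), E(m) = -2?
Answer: 46/9 ≈ 5.1111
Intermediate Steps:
Y(x, A) = A*(4 + x)/(A + x) (Y(x, A) = A/(((A + x)/(4 + x))) = A*((4 + x)/(A + x)) = A*(4 + x)/(A + x))
U(T) = 1/(1/4 + T) (U(T) = 1/(T + 1*(4 - 5)/(1 - 5)) = 1/(T + 1*(-1)/(-4)) = 1/(T + 1*(-1/4)*(-1)) = 1/(T + 1/4) = 1/(1/4 + T))
16*U(2) + E(6) = 16*(4/(1 + 4*2)) - 2 = 16*(4/(1 + 8)) - 2 = 16*(4/9) - 2 = 64/9 - 2 = 46/9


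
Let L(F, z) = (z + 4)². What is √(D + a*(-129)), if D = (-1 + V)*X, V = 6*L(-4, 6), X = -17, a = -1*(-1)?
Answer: 2*I*√2578 ≈ 101.55*I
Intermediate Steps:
L(F, z) = (4 + z)²
a = 1
V = 600 (V = 6*(4 + 6)² = 6*10² = 6*100 = 600)
D = -10183 (D = (-1 + 600)*(-17) = 599*(-17) = -10183)
√(D + a*(-129)) = √(-10183 + 1*(-129)) = √(-10183 - 129) = √(-10312) = 2*I*√2578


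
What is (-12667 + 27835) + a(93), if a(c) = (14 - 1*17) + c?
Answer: 15258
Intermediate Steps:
a(c) = -3 + c (a(c) = (14 - 17) + c = -3 + c)
(-12667 + 27835) + a(93) = (-12667 + 27835) + (-3 + 93) = 15168 + 90 = 15258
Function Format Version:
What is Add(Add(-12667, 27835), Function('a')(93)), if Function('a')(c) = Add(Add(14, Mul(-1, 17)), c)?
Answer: 15258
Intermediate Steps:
Function('a')(c) = Add(-3, c) (Function('a')(c) = Add(Add(14, -17), c) = Add(-3, c))
Add(Add(-12667, 27835), Function('a')(93)) = Add(Add(-12667, 27835), Add(-3, 93)) = Add(15168, 90) = 15258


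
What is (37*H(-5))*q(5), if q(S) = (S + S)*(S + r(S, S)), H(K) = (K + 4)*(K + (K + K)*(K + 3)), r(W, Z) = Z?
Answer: -55500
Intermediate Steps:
H(K) = (4 + K)*(K + 2*K*(3 + K)) (H(K) = (4 + K)*(K + (2*K)*(3 + K)) = (4 + K)*(K + 2*K*(3 + K)))
q(S) = 4*S**2 (q(S) = (S + S)*(S + S) = (2*S)*(2*S) = 4*S**2)
(37*H(-5))*q(5) = (37*(-5*(28 + 2*(-5)**2 + 15*(-5))))*(4*5**2) = (37*(-5*(28 + 2*25 - 75)))*(4*25) = (37*(-5*(28 + 50 - 75)))*100 = (37*(-5*3))*100 = (37*(-15))*100 = -555*100 = -55500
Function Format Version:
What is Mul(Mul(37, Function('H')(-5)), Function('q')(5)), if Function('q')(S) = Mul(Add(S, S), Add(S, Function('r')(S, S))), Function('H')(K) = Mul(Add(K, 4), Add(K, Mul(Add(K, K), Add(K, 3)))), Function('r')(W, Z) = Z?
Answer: -55500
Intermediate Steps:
Function('H')(K) = Mul(Add(4, K), Add(K, Mul(2, K, Add(3, K)))) (Function('H')(K) = Mul(Add(4, K), Add(K, Mul(Mul(2, K), Add(3, K)))) = Mul(Add(4, K), Add(K, Mul(2, K, Add(3, K)))))
Function('q')(S) = Mul(4, Pow(S, 2)) (Function('q')(S) = Mul(Add(S, S), Add(S, S)) = Mul(Mul(2, S), Mul(2, S)) = Mul(4, Pow(S, 2)))
Mul(Mul(37, Function('H')(-5)), Function('q')(5)) = Mul(Mul(37, Mul(-5, Add(28, Mul(2, Pow(-5, 2)), Mul(15, -5)))), Mul(4, Pow(5, 2))) = Mul(Mul(37, Mul(-5, Add(28, Mul(2, 25), -75))), Mul(4, 25)) = Mul(Mul(37, Mul(-5, Add(28, 50, -75))), 100) = Mul(Mul(37, Mul(-5, 3)), 100) = Mul(Mul(37, -15), 100) = Mul(-555, 100) = -55500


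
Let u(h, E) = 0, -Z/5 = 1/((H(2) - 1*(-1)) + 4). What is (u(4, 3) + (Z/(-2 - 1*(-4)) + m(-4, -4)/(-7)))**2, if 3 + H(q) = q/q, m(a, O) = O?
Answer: 121/1764 ≈ 0.068594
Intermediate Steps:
H(q) = -2 (H(q) = -3 + q/q = -3 + 1 = -2)
Z = -5/3 (Z = -5/((-2 - 1*(-1)) + 4) = -5/((-2 + 1) + 4) = -5/(-1 + 4) = -5/3 ≈ -1.6667)
(u(4, 3) + (Z/(-2 - 1*(-4)) + m(-4, -4)/(-7)))**2 = (0 + (-5/(3*(-2 - 1*(-4))) - 4/(-7)))**2 = (0 + (-5/(3*(-2 + 4)) - 4*(-1/7)))**2 = (0 + (-5/3/2 + 4/7))**2 = (0 + (-5/3*1/2 + 4/7))**2 = (0 + (-5/6 + 4/7))**2 = (0 - 11/42)**2 = (-11/42)**2 = 121/1764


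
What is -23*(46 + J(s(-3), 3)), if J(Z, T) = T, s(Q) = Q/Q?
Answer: -1127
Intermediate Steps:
s(Q) = 1
-23*(46 + J(s(-3), 3)) = -23*(46 + 3) = -23*49 = -1127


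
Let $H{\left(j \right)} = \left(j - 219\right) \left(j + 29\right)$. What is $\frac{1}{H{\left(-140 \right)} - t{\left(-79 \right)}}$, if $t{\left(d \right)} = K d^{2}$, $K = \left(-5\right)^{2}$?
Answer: $- \frac{1}{116176} \approx -8.6076 \cdot 10^{-6}$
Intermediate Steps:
$H{\left(j \right)} = \left(-219 + j\right) \left(29 + j\right)$
$K = 25$
$t{\left(d \right)} = 25 d^{2}$
$\frac{1}{H{\left(-140 \right)} - t{\left(-79 \right)}} = \frac{1}{\left(-6351 + \left(-140\right)^{2} - -26600\right) - 25 \left(-79\right)^{2}} = \frac{1}{\left(-6351 + 19600 + 26600\right) - 25 \cdot 6241} = \frac{1}{39849 - 156025} = \frac{1}{-116176} = - \frac{1}{116176}$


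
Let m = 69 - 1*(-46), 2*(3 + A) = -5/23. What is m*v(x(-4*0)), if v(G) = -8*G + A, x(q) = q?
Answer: -715/2 ≈ -357.50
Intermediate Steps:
A = -143/46 (A = -3 + (-5/23)/2 = -3 + (-5*1/23)/2 = -3 + (½)*(-5/23) = -3 - 5/46 = -143/46 ≈ -3.1087)
m = 115 (m = 69 + 46 = 115)
v(G) = -143/46 - 8*G (v(G) = -8*G - 143/46 = -143/46 - 8*G)
m*v(x(-4*0)) = 115*(-143/46 - (-32)*0) = 115*(-143/46 - 8*0) = 115*(-143/46 + 0) = 115*(-143/46) = -715/2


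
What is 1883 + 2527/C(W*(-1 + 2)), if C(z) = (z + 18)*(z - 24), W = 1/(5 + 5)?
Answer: 81203997/43259 ≈ 1877.2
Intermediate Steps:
W = ⅒ (W = 1/10 = ⅒ ≈ 0.10000)
C(z) = (-24 + z)*(18 + z) (C(z) = (18 + z)*(-24 + z) = (-24 + z)*(18 + z))
1883 + 2527/C(W*(-1 + 2)) = 1883 + 2527/(-432 + ((-1 + 2)/10)² - 3*(-1 + 2)/5) = 1883 + 2527/(-432 + ((⅒)*1)² - 3/5) = 1883 + 2527/(-432 + (⅒)² - 6*⅒) = 1883 + 2527/(-432 + 1/100 - ⅗) = 1883 + 2527/(-43259/100) = 1883 + 2527*(-100/43259) = 1883 - 252700/43259 = 81203997/43259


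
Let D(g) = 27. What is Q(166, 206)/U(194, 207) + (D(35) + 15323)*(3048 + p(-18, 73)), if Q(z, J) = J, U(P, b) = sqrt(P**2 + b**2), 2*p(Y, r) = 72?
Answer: 47339400 + 206*sqrt(80485)/80485 ≈ 4.7339e+7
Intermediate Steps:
p(Y, r) = 36 (p(Y, r) = (1/2)*72 = 36)
Q(166, 206)/U(194, 207) + (D(35) + 15323)*(3048 + p(-18, 73)) = 206/(sqrt(194**2 + 207**2)) + (27 + 15323)*(3048 + 36) = 206/(sqrt(37636 + 42849)) + 15350*3084 = 206/(sqrt(80485)) + 47339400 = 206*(sqrt(80485)/80485) + 47339400 = 206*sqrt(80485)/80485 + 47339400 = 47339400 + 206*sqrt(80485)/80485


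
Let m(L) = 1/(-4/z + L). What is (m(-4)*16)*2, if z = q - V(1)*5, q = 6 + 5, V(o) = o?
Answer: -48/7 ≈ -6.8571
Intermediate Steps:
q = 11
z = 6 (z = 11 - 5 = 6)
m(L) = 1/(-2/3 + L) (m(L) = 1/(-4/6 + L) = 1/(-4*1/6 + L) = 1/(-2/3 + L))
(m(-4)*16)*2 = ((3/(-2 + 3*(-4)))*16)*2 = ((3/(-2 - 12))*16)*2 = ((3/(-14))*16)*2 = ((3*(-1/14))*16)*2 = -3/14*16*2 = -24/7*2 = -48/7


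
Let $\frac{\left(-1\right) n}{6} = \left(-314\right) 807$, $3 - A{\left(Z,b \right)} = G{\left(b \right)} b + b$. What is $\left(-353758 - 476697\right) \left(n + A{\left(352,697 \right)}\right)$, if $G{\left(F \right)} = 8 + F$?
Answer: $-853964350595$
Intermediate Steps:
$A{\left(Z,b \right)} = 3 - b - b \left(8 + b\right)$ ($A{\left(Z,b \right)} = 3 - \left(\left(8 + b\right) b + b\right) = 3 - \left(b \left(8 + b\right) + b\right) = 3 - \left(b + b \left(8 + b\right)\right) = 3 - b - b \left(8 + b\right)$)
$n = 1520388$ ($n = - 6 \left(\left(-314\right) 807\right) = \left(-6\right) \left(-253398\right) = 1520388$)
$\left(-353758 - 476697\right) \left(n + A{\left(352,697 \right)}\right) = \left(-353758 - 476697\right) \left(1520388 - \left(694 + 697 \left(8 + 697\right)\right)\right) = - 830455 \left(1520388 - \left(694 + 491385\right)\right) = - 830455 \left(1520388 - 492079\right) = \left(-830455\right) 1028309 = -853964350595$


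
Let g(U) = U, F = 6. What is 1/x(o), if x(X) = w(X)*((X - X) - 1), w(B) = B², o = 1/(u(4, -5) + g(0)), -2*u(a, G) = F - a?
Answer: -1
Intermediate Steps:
u(a, G) = -3 + a/2 (u(a, G) = -(6 - a)/2 = -3 + a/2)
o = -1 (o = 1/((-3 + (½)*4) + 0) = 1/((-3 + 2) + 0) = 1/(-1 + 0) = 1/(-1) = -1)
x(X) = -X² (x(X) = X²*((X - X) - 1) = X²*(0 - 1) = X²*(-1) = -X²)
1/x(o) = 1/(-1*(-1)²) = 1/(-1*1) = 1/(-1) = -1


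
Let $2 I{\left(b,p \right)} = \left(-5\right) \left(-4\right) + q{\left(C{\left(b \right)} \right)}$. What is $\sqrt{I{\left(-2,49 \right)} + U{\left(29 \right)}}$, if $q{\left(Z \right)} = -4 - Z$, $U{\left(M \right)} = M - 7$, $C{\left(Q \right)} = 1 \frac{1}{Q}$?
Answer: $\frac{11}{2} \approx 5.5$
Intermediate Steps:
$C{\left(Q \right)} = \frac{1}{Q}$
$U{\left(M \right)} = -7 + M$
$I{\left(b,p \right)} = 8 - \frac{1}{2 b}$ ($I{\left(b,p \right)} = \frac{\left(-5\right) \left(-4\right) - \left(4 + \frac{1}{b}\right)}{2} = \frac{20 - \left(4 + \frac{1}{b}\right)}{2} = \frac{16 - \frac{1}{b}}{2} = 8 - \frac{1}{2 b}$)
$\sqrt{I{\left(-2,49 \right)} + U{\left(29 \right)}} = \sqrt{\left(8 - \frac{1}{2 \left(-2\right)}\right) + \left(-7 + 29\right)} = \sqrt{\left(8 - - \frac{1}{4}\right) + 22} = \sqrt{\left(8 + \frac{1}{4}\right) + 22} = \sqrt{\frac{33}{4} + 22} = \sqrt{\frac{121}{4}} = \frac{11}{2}$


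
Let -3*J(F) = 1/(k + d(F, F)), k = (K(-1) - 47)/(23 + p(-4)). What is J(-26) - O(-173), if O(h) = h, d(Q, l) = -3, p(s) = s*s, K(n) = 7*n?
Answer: 29596/171 ≈ 173.08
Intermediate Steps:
p(s) = s²
k = -18/13 (k = (7*(-1) - 47)/(23 + (-4)²) = (-7 - 47)/(23 + 16) = -54/39 = -54*1/39 = -18/13 ≈ -1.3846)
J(F) = 13/171 (J(F) = -1/(3*(-18/13 - 3)) = -1/(3*(-57/13)) = -⅓*(-13/57) = 13/171)
J(-26) - O(-173) = 13/171 - 1*(-173) = 13/171 + 173 = 29596/171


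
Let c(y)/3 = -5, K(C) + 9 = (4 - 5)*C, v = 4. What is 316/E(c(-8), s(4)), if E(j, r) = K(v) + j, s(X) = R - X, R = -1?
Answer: -79/7 ≈ -11.286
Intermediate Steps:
s(X) = -1 - X
K(C) = -9 - C (K(C) = -9 + (4 - 5)*C = -9 - C)
c(y) = -15 (c(y) = 3*(-5) = -15)
E(j, r) = -13 + j (E(j, r) = (-9 - 1*4) + j = (-9 - 4) + j = -13 + j)
316/E(c(-8), s(4)) = 316/(-13 - 15) = 316/(-28) = 316*(-1/28) = -79/7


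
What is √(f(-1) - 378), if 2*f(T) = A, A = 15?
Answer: I*√1482/2 ≈ 19.248*I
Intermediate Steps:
f(T) = 15/2 (f(T) = (½)*15 = 15/2)
√(f(-1) - 378) = √(15/2 - 378) = √(-741/2) = I*√1482/2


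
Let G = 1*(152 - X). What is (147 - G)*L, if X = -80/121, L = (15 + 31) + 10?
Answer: -38360/121 ≈ -317.02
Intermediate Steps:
L = 56 (L = 46 + 10 = 56)
X = -80/121 (X = -80*1/121 = -80/121 ≈ -0.66116)
G = 18472/121 (G = 1*(152 - 1*(-80/121)) = 1*(152 + 80/121) = 1*(18472/121) = 18472/121 ≈ 152.66)
(147 - G)*L = (147 - 1*18472/121)*56 = (147 - 18472/121)*56 = -685/121*56 = -38360/121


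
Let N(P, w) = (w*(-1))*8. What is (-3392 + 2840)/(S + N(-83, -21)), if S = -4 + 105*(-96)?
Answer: 138/2479 ≈ 0.055668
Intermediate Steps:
N(P, w) = -8*w (N(P, w) = -w*8 = -8*w)
S = -10084 (S = -4 - 10080 = -10084)
(-3392 + 2840)/(S + N(-83, -21)) = (-3392 + 2840)/(-10084 - 8*(-21)) = -552/(-10084 + 168) = -552/(-9916) = -552*(-1/9916) = 138/2479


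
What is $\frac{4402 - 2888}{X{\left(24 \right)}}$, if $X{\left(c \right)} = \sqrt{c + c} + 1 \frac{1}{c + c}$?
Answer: $- \frac{72672}{110591} + \frac{13953024 \sqrt{3}}{110591} \approx 217.87$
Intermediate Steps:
$X{\left(c \right)} = \frac{1}{2 c} + \sqrt{2} \sqrt{c}$ ($X{\left(c \right)} = \sqrt{2 c} + 1 \frac{1}{2 c} = \sqrt{2} \sqrt{c} + 1 \frac{1}{2 c} = \sqrt{2} \sqrt{c} + \frac{1}{2 c} = \frac{1}{2 c} + \sqrt{2} \sqrt{c}$)
$\frac{4402 - 2888}{X{\left(24 \right)}} = \frac{4402 - 2888}{\frac{1}{24} \left(\frac{1}{2} + \sqrt{2} \cdot 24^{\frac{3}{2}}\right)} = \frac{4402 - 2888}{\frac{1}{24} \left(\frac{1}{2} + \sqrt{2} \cdot 48 \sqrt{6}\right)} = \frac{1514}{\frac{1}{24} \left(\frac{1}{2} + 96 \sqrt{3}\right)} = \frac{1514}{\frac{1}{48} + 4 \sqrt{3}}$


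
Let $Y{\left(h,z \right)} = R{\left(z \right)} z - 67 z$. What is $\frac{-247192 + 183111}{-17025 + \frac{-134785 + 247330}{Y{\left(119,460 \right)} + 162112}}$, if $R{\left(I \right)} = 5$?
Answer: $\frac{8560708952}{2274291255} \approx 3.7641$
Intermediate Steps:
$Y{\left(h,z \right)} = - 62 z$ ($Y{\left(h,z \right)} = 5 z - 67 z = - 62 z$)
$\frac{-247192 + 183111}{-17025 + \frac{-134785 + 247330}{Y{\left(119,460 \right)} + 162112}} = \frac{-247192 + 183111}{-17025 + \frac{-134785 + 247330}{\left(-62\right) 460 + 162112}} = - \frac{64081}{-17025 + \frac{112545}{-28520 + 162112}} = - \frac{64081}{-17025 + \frac{112545}{133592}} = - \frac{64081}{- \frac{2274291255}{133592}} = \left(-64081\right) \left(- \frac{133592}{2274291255}\right) = \frac{8560708952}{2274291255}$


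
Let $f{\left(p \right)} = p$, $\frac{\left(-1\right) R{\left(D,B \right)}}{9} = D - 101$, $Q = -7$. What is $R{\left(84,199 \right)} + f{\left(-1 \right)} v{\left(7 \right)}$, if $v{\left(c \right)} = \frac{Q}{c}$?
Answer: $154$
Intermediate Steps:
$v{\left(c \right)} = - \frac{7}{c}$
$R{\left(D,B \right)} = 909 - 9 D$ ($R{\left(D,B \right)} = - 9 \left(D - 101\right) = - 9 \left(-101 + D\right) = 909 - 9 D$)
$R{\left(84,199 \right)} + f{\left(-1 \right)} v{\left(7 \right)} = \left(909 - 756\right) - - \frac{7}{7} = \left(909 - 756\right) - \left(-7\right) \frac{1}{7} = 153 - -1 = 153 + 1 = 154$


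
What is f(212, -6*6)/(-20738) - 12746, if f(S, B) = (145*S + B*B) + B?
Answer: -132179274/10369 ≈ -12748.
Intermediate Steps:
f(S, B) = B + B² + 145*S (f(S, B) = (145*S + B²) + B = (B² + 145*S) + B = B + B² + 145*S)
f(212, -6*6)/(-20738) - 12746 = (-6*6 + (-6*6)² + 145*212)/(-20738) - 12746 = (-36 + (-36)² + 30740)*(-1/20738) - 12746 = (-36 + 1296 + 30740)*(-1/20738) - 12746 = 32000*(-1/20738) - 12746 = -16000/10369 - 12746 = -132179274/10369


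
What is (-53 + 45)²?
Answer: 64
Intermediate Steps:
(-53 + 45)² = (-8)² = 64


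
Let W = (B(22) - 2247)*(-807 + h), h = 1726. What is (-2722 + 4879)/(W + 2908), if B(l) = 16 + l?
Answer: -719/675721 ≈ -0.0010640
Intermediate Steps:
W = -2030071 (W = ((16 + 22) - 2247)*(-807 + 1726) = (38 - 2247)*919 = -2209*919 = -2030071)
(-2722 + 4879)/(W + 2908) = (-2722 + 4879)/(-2030071 + 2908) = 2157/(-2027163) = 2157*(-1/2027163) = -719/675721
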